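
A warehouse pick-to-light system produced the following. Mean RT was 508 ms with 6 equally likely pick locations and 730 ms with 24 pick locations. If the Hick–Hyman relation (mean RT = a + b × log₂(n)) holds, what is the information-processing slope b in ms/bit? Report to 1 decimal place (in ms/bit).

The slope on a log₂ axis is (730 − 508) / (4.5850 − 2.5850) = 111.000 ms/bit.

111.0 ms/bit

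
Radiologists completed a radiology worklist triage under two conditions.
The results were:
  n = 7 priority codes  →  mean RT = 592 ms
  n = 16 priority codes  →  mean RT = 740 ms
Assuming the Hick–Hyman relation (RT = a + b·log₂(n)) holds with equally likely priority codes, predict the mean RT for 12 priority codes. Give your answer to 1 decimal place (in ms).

Fit slope and intercept:
  b = (740 − 592) / (log₂ 16 − log₂ 7) = 148 / (4 − 2.8074) = 124.094 ms/bit
  a = 592 − 124.094 × 2.8074 = 243.624 ms
Then RT(12) = 243.624 + 124.094 × log₂ 12 = 243.624 + 124.094 × 3.5850 ≈ 688.496 ms.

688.5 ms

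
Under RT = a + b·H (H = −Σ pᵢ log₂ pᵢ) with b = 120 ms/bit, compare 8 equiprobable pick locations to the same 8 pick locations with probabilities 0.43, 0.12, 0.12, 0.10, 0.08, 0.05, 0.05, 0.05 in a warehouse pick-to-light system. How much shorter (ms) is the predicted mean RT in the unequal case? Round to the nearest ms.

56 ms

Equiprobable entropy H₀ = log₂ 8 = 3.0000 bits.
Skewed entropy H = −Σ pᵢ log₂ pᵢ = 2.5297 bits.
ΔRT = b·(H₀ − H) = 120 × 0.4703 = 56.44 ms.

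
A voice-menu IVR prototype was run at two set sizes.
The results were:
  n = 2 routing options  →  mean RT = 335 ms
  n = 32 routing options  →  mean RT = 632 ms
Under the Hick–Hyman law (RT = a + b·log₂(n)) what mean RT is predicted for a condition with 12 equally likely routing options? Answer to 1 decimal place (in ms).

526.9 ms

RT is linear in log₂ n, so two points fix the line:
  b = (632 − 335) / (log₂ 32 − log₂ 2) = 297 / (5 − 1) = 74.250 ms/bit
  a = 335 − 74.250 × 1 = 260.750 ms
Then RT(12) = 260.750 + 74.250 × log₂ 12 = 260.750 + 74.250 × 3.5850 ≈ 526.933 ms.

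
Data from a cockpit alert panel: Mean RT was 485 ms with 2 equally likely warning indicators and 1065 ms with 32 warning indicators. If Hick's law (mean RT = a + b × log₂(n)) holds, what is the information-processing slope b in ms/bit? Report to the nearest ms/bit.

b = (RT₂ − RT₁)/(log₂ n₂ − log₂ n₁) = (1065 − 485)/(5 − 1) = 145 ms/bit.

145 ms/bit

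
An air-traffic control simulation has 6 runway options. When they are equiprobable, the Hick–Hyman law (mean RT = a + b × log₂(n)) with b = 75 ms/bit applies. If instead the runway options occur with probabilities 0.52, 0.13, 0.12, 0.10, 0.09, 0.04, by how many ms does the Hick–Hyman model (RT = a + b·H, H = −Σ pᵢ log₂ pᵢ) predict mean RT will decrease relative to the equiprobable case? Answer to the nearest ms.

Equiprobable entropy H₀ = log₂ 6 = 2.5850 bits.
Skewed entropy H = −Σ pᵢ log₂ pᵢ = 2.0709 bits.
ΔRT = b·(H₀ − H) = 75 × 0.5141 = 38.56 ms.

39 ms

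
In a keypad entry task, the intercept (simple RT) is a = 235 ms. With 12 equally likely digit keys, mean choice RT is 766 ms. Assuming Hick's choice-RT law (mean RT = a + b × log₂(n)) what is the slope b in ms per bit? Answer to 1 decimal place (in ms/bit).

12 alternatives carry log₂ 12 = 3.5850 bits; the choice cost is 766 − 235 = 531 ms, so b = 531/3.5850 = 148.119 ms/bit.

148.1 ms/bit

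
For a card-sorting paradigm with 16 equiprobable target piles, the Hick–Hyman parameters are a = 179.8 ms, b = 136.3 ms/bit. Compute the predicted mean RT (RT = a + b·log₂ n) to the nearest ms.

725 ms

log₂(16) = 4 bits, so RT = 179.8 + 136.3 × 4 ≈ 725.000 ms.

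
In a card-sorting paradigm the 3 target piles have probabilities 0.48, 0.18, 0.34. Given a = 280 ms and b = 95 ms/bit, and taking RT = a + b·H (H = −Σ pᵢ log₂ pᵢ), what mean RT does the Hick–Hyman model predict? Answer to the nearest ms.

421 ms

Entropy contributions −pᵢ log₂ pᵢ: 0.5083, 0.4453, 0.5292; sum H = 1.4828 bits.
RT = a + bH = 280 + 95·1.4828 = 420.86 ms.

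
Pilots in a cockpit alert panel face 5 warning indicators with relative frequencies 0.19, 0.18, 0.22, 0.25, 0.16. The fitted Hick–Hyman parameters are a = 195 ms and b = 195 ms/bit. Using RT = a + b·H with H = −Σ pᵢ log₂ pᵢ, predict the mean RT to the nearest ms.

644 ms

H = 0.19·log₂(1/0.19) + 0.18·log₂(1/0.18) + 0.22·log₂(1/0.22) + 0.25·log₂(1/0.25) + 0.16·log₂(1/0.16) = 2.3041 bits.
RT = 195 + 195 × 2.3041 = 644.30 ms.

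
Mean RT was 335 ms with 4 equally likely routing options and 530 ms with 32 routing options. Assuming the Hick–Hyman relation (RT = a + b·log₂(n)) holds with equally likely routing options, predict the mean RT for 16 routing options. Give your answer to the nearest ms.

465 ms

RT is linear in log₂ n, so two points fix the line:
  b = (530 − 335) / (log₂ 32 − log₂ 4) = 195 / (5 − 2) = 65 ms/bit
  a = 335 − 65 × 2 = 205 ms
Then RT(16) = 205 + 65 × log₂ 16 = 205 + 65 × 4 ≈ 465.000 ms.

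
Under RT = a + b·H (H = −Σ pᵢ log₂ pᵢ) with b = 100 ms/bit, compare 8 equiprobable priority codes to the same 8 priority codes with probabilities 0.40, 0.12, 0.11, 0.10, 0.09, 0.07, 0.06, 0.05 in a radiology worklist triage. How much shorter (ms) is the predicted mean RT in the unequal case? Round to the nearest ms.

38 ms

Equiprobable entropy H₀ = log₂ 8 = 3.0000 bits.
Skewed entropy H = −Σ pᵢ log₂ pᵢ = 2.6192 bits.
ΔRT = b·(H₀ − H) = 100 × 0.3808 = 38.08 ms.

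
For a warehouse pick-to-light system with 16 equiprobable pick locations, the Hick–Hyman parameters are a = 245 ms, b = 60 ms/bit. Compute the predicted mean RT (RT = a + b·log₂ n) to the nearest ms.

log₂(16) = 4 bits, so RT = 245 + 60 × 4 ≈ 485.000 ms.

485 ms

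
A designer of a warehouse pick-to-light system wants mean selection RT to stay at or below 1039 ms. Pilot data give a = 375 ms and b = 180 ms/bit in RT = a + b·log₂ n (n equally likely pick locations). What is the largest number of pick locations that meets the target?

12

Set 375 + 180·log₂ n ≤ 1039 → log₂ n ≤ (1039 − 375)/180 = 3.6889.
So n ≤ 2^3.6889 = 12.896; the largest integer n is 12.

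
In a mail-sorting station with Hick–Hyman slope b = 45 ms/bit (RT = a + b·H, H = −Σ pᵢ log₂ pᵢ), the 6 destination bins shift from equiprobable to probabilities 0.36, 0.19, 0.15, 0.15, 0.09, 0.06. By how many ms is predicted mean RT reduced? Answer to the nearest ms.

10 ms

Equiprobable entropy H₀ = log₂ 6 = 2.5850 bits.
Skewed entropy H = −Σ pᵢ log₂ pᵢ = 2.3631 bits.
ΔRT = b·(H₀ − H) = 45 × 0.2218 = 9.98 ms.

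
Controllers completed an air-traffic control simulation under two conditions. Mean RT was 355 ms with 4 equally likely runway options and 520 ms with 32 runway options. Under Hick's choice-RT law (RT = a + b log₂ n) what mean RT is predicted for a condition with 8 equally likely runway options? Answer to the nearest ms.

410 ms

RT is linear in log₂ n, so two points fix the line:
  b = (520 − 355) / (log₂ 32 − log₂ 4) = 165 / (5 − 2) = 55 ms/bit
  a = 355 − 55 × 2 = 245 ms
Then RT(8) = 245 + 55 × log₂ 8 = 245 + 55 × 3 ≈ 410.000 ms.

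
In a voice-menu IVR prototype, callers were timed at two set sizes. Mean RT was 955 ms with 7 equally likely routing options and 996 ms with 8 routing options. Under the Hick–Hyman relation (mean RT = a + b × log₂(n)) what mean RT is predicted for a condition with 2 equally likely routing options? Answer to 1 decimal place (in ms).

Solve the two-equation system in a and b:
  b = (996 − 955) / (log₂ 8 − log₂ 7) = 41 / (3 − 2.8074) = 212.827 ms/bit
  a = 955 − 212.827 × 2.8074 = 357.520 ms
Then RT(2) = 357.520 + 212.827 × log₂ 2 = 357.520 + 212.827 × 1 ≈ 570.347 ms.

570.3 ms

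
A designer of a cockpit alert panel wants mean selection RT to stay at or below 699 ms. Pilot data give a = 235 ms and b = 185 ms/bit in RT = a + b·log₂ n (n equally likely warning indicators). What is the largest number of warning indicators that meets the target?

Information budget: (699 − 235)/185 = 2.5081 bits, so n ≤ 2^2.5081 = 5.689 → at most 5.

5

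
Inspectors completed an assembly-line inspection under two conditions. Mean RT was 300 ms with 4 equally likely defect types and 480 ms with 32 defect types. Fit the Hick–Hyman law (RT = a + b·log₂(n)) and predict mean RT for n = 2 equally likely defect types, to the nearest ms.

Solve the two-equation system in a and b:
  b = (480 − 300) / (log₂ 32 − log₂ 4) = 180 / (5 − 2) = 60 ms/bit
  a = 300 − 60 × 2 = 180 ms
Then RT(2) = 180 + 60 × log₂ 2 = 180 + 60 × 1 ≈ 240.000 ms.

240 ms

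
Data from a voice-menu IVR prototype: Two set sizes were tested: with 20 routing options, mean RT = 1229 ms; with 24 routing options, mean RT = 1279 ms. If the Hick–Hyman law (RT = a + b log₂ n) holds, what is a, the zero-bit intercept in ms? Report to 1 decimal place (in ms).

Slope: b = (1279 − 1229) / (log₂ 24 − log₂ 20) = 50/0.2630 = 190.089 ms/bit.
a = RT₁ − b·log₂ n₁ = 1229 − 190.089 × 4.3219 = 407.448 ms.

407.4 ms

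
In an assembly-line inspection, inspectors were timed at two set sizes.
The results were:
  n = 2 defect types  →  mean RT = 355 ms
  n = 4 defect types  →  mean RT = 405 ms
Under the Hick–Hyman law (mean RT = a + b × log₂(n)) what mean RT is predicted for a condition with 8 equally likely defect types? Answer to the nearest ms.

With log₂ n on the abscissa the relation is linear; from the two conditions:
  b = (405 − 355) / (log₂ 4 − log₂ 2) = 50 / (2 − 1) = 50 ms/bit
  a = 355 − 50 × 1 = 305 ms
Then RT(8) = 305 + 50 × log₂ 8 = 305 + 50 × 3 ≈ 455.000 ms.

455 ms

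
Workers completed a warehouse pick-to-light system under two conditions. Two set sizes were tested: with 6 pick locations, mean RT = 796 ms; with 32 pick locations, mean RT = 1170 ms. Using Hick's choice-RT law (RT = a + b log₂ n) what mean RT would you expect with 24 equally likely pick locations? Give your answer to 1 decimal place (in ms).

RT is linear in log₂ n, so two points fix the line:
  b = (1170 − 796) / (log₂ 32 − log₂ 6) = 374 / (5 − 2.5850) = 154.863 ms/bit
  a = 796 − 154.863 × 2.5850 = 395.685 ms
Then RT(24) = 395.685 + 154.863 × log₂ 24 = 395.685 + 154.863 × 4.5850 ≈ 1105.726 ms.

1105.7 ms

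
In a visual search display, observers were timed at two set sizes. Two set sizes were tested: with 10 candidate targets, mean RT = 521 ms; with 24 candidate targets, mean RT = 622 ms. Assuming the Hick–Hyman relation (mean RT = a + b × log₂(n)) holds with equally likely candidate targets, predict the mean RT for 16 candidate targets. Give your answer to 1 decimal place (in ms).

RT is linear in log₂ n, so two points fix the line:
  b = (622 − 521) / (log₂ 24 − log₂ 10) = 101 / (4.5850 − 3.3219) = 79.966 ms/bit
  a = 521 − 79.966 × 3.3219 = 255.358 ms
Then RT(16) = 255.358 + 79.966 × log₂ 16 = 255.358 + 79.966 × 4 ≈ 575.223 ms.

575.2 ms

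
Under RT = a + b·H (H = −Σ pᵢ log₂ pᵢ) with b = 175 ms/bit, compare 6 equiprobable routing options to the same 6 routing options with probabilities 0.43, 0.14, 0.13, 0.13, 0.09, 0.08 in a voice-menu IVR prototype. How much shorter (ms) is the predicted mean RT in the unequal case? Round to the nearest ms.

Equiprobable entropy H₀ = log₂ 6 = 2.5850 bits.
Skewed entropy H = −Σ pᵢ log₂ pᵢ = 2.2901 bits.
ΔRT = b·(H₀ − H) = 175 × 0.2948 = 51.60 ms.

52 ms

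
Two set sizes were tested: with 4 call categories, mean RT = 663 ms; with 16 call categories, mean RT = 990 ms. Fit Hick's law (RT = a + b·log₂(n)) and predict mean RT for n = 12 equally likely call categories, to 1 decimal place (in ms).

922.1 ms

RT is linear in log₂ n, so two points fix the line:
  b = (990 − 663) / (log₂ 16 − log₂ 4) = 327 / (4 − 2) = 163.500 ms/bit
  a = 663 − 163.500 × 2 = 336.000 ms
Then RT(12) = 336.000 + 163.500 × log₂ 12 = 336.000 + 163.500 × 3.5850 ≈ 922.141 ms.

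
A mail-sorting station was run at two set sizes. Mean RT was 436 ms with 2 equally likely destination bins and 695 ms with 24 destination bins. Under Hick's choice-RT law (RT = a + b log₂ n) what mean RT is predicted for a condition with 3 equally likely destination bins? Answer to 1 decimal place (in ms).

With log₂ n on the abscissa the relation is linear; from the two conditions:
  b = (695 − 436) / (log₂ 24 − log₂ 2) = 259 / (4.5850 − 1) = 72.246 ms/bit
  a = 436 − 72.246 × 1 = 363.754 ms
Then RT(3) = 363.754 + 72.246 × log₂ 3 = 363.754 + 72.246 × 1.5850 ≈ 478.261 ms.

478.3 ms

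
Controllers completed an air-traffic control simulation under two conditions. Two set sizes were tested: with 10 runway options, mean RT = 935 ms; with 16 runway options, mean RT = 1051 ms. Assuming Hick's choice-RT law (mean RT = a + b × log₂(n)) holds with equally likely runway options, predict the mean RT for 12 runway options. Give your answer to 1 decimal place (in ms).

RT is linear in log₂ n, so two points fix the line:
  b = (1051 − 935) / (log₂ 16 − log₂ 10) = 116 / (4 − 3.3219) = 171.073 ms/bit
  a = 935 − 171.073 × 3.3219 = 366.707 ms
Then RT(12) = 366.707 + 171.073 × log₂ 12 = 366.707 + 171.073 × 3.5850 ≈ 979.998 ms.

980.0 ms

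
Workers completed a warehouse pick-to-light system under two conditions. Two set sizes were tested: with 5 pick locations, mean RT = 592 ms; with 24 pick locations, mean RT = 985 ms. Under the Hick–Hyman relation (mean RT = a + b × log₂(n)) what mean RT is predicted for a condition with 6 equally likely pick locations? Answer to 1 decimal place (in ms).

637.7 ms

RT is linear in log₂ n, so two points fix the line:
  b = (985 − 592) / (log₂ 24 − log₂ 5) = 393 / (4.5850 − 2.3219) = 173.661 ms/bit
  a = 592 − 173.661 × 2.3219 = 188.772 ms
Then RT(6) = 188.772 + 173.661 × log₂ 6 = 188.772 + 173.661 × 2.5850 ≈ 637.679 ms.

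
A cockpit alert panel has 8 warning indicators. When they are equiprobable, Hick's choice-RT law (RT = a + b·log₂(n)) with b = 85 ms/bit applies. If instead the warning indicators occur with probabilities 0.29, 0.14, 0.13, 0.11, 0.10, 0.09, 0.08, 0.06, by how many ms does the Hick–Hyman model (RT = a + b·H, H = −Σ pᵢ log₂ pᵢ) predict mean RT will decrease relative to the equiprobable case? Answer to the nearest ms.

15 ms

Equiprobable entropy H₀ = log₂ 8 = 3.0000 bits.
Skewed entropy H = −Σ pᵢ log₂ pᵢ = 2.8278 bits.
ΔRT = b·(H₀ − H) = 85 × 0.1722 = 14.63 ms.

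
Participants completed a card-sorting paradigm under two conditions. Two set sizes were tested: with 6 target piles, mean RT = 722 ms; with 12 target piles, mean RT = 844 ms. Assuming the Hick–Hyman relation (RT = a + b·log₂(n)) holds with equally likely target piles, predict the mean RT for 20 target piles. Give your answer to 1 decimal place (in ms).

933.9 ms

Solve the two-equation system in a and b:
  b = (844 − 722) / (log₂ 12 − log₂ 6) = 122 / (3.5850 − 2.5850) = 122.000 ms/bit
  a = 722 − 122.000 × 2.5850 = 406.635 ms
Then RT(20) = 406.635 + 122.000 × log₂ 20 = 406.635 + 122.000 × 4.3219 ≈ 933.910 ms.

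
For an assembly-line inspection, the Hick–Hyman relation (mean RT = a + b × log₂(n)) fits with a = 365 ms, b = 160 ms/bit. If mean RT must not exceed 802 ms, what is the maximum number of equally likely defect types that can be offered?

Set 365 + 160·log₂ n ≤ 802 → log₂ n ≤ (802 − 365)/160 = 2.7313.
So n ≤ 2^2.7313 = 6.640; the largest integer n is 6.

6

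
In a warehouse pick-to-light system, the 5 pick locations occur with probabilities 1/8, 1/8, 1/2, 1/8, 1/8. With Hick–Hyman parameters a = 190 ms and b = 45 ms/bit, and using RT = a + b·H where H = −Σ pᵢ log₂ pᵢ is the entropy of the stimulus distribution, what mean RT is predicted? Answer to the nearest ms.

H = −Σ pᵢ log₂ pᵢ = 0.125·3 + 0.125·3 + 0.5·1 + 0.125·3 + 0.125·3 = 2.000 bits.
RT = 190 + 45 × 2.000 = 280.00 ms.

280 ms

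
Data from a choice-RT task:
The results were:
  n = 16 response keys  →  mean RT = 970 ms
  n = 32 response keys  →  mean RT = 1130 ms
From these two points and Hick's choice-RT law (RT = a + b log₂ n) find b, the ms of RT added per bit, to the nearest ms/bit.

160 ms/bit

b = (RT₂ − RT₁)/(log₂ n₂ − log₂ n₁) = (1130 − 970)/(5 − 4) = 160 ms/bit.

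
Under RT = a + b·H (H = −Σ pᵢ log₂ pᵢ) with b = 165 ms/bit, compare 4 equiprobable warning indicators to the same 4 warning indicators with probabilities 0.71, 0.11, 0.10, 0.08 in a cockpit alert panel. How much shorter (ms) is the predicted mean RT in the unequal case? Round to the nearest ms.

111 ms

Equiprobable entropy H₀ = log₂ 4 = 2.0000 bits.
Skewed entropy H = −Σ pᵢ log₂ pᵢ = 1.3248 bits.
ΔRT = b·(H₀ − H) = 165 × 0.6752 = 111.41 ms.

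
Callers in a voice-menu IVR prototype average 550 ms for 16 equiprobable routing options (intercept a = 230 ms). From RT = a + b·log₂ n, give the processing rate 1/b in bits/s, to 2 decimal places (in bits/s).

12.50 bits/s

Choice component = 550 − 230 = 320 ms over log₂(16) = 4 bits.
b = 320 / 4 = 80.000 ms/bit, so 1/b = 12.500 bits/s.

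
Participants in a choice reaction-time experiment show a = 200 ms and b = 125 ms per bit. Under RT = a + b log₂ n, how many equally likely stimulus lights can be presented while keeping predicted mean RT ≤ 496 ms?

5

Set 200 + 125·log₂ n ≤ 496 → log₂ n ≤ (496 − 200)/125 = 2.3680.
So n ≤ 2^2.3680 = 5.162; the largest integer n is 5.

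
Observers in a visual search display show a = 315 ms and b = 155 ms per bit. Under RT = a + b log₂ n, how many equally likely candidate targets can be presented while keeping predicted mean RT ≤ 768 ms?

7

Set 315 + 155·log₂ n ≤ 768 → log₂ n ≤ (768 − 315)/155 = 2.9226.
So n ≤ 2^2.9226 = 7.582; the largest integer n is 7.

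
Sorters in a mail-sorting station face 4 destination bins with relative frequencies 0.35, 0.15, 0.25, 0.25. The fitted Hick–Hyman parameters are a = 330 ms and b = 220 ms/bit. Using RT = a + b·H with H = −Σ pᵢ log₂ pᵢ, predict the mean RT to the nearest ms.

757 ms

H = 0.35·log₂(1/0.35) + 0.15·log₂(1/0.15) + 0.25·log₂(1/0.25) + 0.25·log₂(1/0.25) = 1.9406 bits.
RT = 330 + 220 × 1.9406 = 756.94 ms.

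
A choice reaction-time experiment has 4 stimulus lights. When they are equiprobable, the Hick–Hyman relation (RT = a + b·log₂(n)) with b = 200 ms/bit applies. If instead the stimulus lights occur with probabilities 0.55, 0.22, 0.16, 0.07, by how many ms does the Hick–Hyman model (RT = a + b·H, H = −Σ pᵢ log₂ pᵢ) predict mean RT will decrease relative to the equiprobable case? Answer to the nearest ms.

Equiprobable entropy H₀ = log₂ 4 = 2.0000 bits.
Skewed entropy H = −Σ pᵢ log₂ pᵢ = 1.6465 bits.
ΔRT = b·(H₀ − H) = 200 × 0.3535 = 70.70 ms.

71 ms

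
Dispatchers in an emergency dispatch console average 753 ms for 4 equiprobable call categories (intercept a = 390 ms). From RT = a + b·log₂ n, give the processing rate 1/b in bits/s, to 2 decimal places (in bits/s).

5.51 bits/s

Choice component = 753 − 390 = 363 ms over log₂(4) = 2 bits.
b = 363 / 2 = 181.500 ms/bit, so 1/b = 5.510 bits/s.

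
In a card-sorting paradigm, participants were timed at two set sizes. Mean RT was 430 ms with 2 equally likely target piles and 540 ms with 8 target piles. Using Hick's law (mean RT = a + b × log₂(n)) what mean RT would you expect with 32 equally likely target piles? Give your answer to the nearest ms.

Fit slope and intercept:
  b = (540 − 430) / (log₂ 8 − log₂ 2) = 110 / (3 − 1) = 55 ms/bit
  a = 430 − 55 × 1 = 375 ms
Then RT(32) = 375 + 55 × log₂ 32 = 375 + 55 × 5 ≈ 650.000 ms.

650 ms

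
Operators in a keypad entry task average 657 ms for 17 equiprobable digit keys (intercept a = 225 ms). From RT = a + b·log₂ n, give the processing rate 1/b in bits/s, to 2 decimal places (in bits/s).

9.46 bits/s

Choice component = 657 − 225 = 432 ms over log₂(17) = 4.0875 bits.
b = 432 / 4.0875 = 105.689 ms/bit, so 1/b = 9.462 bits/s.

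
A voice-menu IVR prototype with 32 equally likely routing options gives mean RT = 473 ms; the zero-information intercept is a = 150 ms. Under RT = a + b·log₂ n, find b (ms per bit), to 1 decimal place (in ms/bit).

64.6 ms/bit

b = (473 − 150) / log₂(32) = 323 / 5 = 64.600 ms/bit.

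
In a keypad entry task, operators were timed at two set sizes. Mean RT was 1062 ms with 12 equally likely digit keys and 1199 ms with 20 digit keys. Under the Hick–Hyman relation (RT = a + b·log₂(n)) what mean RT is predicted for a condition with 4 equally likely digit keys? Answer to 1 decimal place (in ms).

767.4 ms

RT is linear in log₂ n, so two points fix the line:
  b = (1199 − 1062) / (log₂ 20 − log₂ 12) = 137 / (4.3219 − 3.5850) = 185.897 ms/bit
  a = 1062 − 185.897 × 3.5850 = 395.565 ms
Then RT(4) = 395.565 + 185.897 × log₂ 4 = 395.565 + 185.897 × 2 ≈ 767.360 ms.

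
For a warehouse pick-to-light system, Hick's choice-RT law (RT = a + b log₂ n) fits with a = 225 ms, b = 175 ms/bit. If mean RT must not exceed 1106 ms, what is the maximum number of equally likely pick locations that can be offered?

32

175·log₂ n ≤ 1106 − 225 = 881, giving log₂ n ≤ 5.0343 and n ≤ 32.770. The largest whole number is 32.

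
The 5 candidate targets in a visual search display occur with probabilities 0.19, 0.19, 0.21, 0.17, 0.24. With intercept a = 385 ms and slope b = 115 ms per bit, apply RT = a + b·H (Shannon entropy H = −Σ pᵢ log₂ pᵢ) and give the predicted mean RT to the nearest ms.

Entropy contributions −pᵢ log₂ pᵢ: 0.4552, 0.4552, 0.4728, 0.4346, 0.4941; sum H = 2.3120 bits.
RT = a + bH = 385 + 115·2.3120 = 650.88 ms.

651 ms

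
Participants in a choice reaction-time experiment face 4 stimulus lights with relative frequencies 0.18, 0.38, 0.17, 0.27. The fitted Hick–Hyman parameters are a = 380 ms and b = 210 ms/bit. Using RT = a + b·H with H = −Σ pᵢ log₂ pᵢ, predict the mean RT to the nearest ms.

Entropy contributions −pᵢ log₂ pᵢ: 0.4453, 0.5305, 0.4346, 0.5100; sum H = 1.9204 bits.
RT = a + bH = 380 + 210·1.9204 = 783.28 ms.

783 ms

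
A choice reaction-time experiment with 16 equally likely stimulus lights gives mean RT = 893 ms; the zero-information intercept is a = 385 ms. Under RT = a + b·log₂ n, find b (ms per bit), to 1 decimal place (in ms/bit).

127.0 ms/bit

16 alternatives carry log₂ 16 = 4 bits; the choice cost is 893 − 385 = 508 ms, so b = 508/4 = 127.000 ms/bit.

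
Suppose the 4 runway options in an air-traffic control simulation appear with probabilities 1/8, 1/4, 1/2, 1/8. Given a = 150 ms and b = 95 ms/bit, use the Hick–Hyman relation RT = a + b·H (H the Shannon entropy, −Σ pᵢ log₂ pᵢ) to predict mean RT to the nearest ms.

316 ms

H = −Σ pᵢ log₂ pᵢ = 0.125·3 + 0.25·2 + 0.5·1 + 0.125·3 = 1.750 bits.
RT = 150 + 95 × 1.750 = 316.25 ms.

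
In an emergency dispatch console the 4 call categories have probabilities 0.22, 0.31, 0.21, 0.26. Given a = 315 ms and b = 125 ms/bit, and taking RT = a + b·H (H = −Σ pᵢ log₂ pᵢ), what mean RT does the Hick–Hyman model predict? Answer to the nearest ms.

563 ms

Entropy contributions −pᵢ log₂ pᵢ: 0.4806, 0.5238, 0.4728, 0.5053; sum H = 1.9825 bits.
RT = a + bH = 315 + 125·1.9825 = 562.81 ms.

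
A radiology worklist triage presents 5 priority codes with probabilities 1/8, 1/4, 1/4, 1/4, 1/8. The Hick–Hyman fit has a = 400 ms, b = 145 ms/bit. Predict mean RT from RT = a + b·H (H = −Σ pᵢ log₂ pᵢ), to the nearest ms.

Each term −pᵢ log₂ pᵢ: 0.125·3 + 0.25·2 + 0.25·2 + 0.25·2 + 0.125·3; summed, H = 2.250 bits.
Mean RT = a + bH = 400 + 145·2.250 = 726.25 ms.

726 ms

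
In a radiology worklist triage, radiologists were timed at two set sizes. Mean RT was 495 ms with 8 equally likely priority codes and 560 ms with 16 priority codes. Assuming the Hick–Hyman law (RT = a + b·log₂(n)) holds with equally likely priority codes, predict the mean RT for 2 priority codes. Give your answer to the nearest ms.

365 ms

Fit slope and intercept:
  b = (560 − 495) / (log₂ 16 − log₂ 8) = 65 / (4 − 3) = 65 ms/bit
  a = 495 − 65 × 3 = 300 ms
Then RT(2) = 300 + 65 × log₂ 2 = 300 + 65 × 1 ≈ 365.000 ms.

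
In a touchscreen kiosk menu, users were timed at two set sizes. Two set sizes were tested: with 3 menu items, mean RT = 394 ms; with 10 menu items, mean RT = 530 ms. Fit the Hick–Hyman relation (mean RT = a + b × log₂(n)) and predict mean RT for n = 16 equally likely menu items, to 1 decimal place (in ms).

583.1 ms

With log₂ n on the abscissa the relation is linear; from the two conditions:
  b = (530 − 394) / (log₂ 10 − log₂ 3) = 136 / (3.3219 − 1.5850) = 78.297 ms/bit
  a = 394 − 78.297 × 1.5850 = 269.901 ms
Then RT(16) = 269.901 + 78.297 × log₂ 16 = 269.901 + 78.297 × 4 ≈ 583.091 ms.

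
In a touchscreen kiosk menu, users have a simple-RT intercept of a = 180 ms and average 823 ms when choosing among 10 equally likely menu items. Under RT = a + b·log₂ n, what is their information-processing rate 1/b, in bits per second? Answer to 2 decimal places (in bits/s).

Choice component = 823 − 180 = 643 ms over log₂(10) = 3.3219 bits.
b = 643 / 3.3219 = 193.562 ms/bit, so 1/b = 5.166 bits/s.

5.17 bits/s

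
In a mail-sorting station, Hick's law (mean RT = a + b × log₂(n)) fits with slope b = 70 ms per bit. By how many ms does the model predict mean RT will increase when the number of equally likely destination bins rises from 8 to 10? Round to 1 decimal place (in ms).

22.5 ms

The intercept a cancels: ΔRT = b·(log₂ n₂ − log₂ n₁) = b·log₂(n₂/n₁).
log₂(10) − log₂(8) = 3.3219 − 3 = 0.3219.
ΔRT = 70 × 0.3219 = 22.535 ms.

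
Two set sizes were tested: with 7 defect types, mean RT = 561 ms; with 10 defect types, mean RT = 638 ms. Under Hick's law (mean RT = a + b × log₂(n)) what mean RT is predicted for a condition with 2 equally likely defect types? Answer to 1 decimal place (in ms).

290.5 ms

With log₂ n on the abscissa the relation is linear; from the two conditions:
  b = (638 − 561) / (log₂ 10 − log₂ 7) = 77 / (3.3219 − 2.8074) = 149.639 ms/bit
  a = 561 − 149.639 × 2.8074 = 140.911 ms
Then RT(2) = 140.911 + 149.639 × log₂ 2 = 140.911 + 149.639 × 1 ≈ 290.550 ms.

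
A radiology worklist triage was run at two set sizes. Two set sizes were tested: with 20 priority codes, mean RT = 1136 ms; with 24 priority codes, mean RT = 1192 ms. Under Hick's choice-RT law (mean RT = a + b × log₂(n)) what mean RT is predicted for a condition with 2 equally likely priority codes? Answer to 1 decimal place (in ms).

428.8 ms

With log₂ n on the abscissa the relation is linear; from the two conditions:
  b = (1192 − 1136) / (log₂ 24 − log₂ 20) = 56 / (4.5850 − 4.3219) = 212.900 ms/bit
  a = 1136 − 212.900 × 4.3219 = 215.862 ms
Then RT(2) = 215.862 + 212.900 × log₂ 2 = 215.862 + 212.900 × 1 ≈ 428.762 ms.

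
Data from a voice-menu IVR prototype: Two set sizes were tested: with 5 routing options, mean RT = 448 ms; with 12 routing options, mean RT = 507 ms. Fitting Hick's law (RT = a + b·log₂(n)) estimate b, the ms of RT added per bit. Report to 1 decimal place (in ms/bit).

b = (RT₂ − RT₁)/(log₂ n₂ − log₂ n₁) = (507 − 448)/(3.5850 − 2.3219) = 46.713 ms/bit.

46.7 ms/bit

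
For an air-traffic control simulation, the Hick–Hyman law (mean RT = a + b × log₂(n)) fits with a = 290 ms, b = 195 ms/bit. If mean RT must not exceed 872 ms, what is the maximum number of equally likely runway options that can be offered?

Information budget: (872 − 290)/195 = 2.9846 bits, so n ≤ 2^2.9846 = 7.915 → at most 7.

7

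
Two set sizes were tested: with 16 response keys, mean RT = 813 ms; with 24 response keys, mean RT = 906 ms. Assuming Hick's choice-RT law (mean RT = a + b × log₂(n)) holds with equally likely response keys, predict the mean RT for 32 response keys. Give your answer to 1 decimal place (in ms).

972.0 ms

Fit slope and intercept:
  b = (906 − 813) / (log₂ 24 − log₂ 16) = 93 / (4.5850 − 4) = 158.985 ms/bit
  a = 813 − 158.985 × 4 = 177.062 ms
Then RT(32) = 177.062 + 158.985 × log₂ 32 = 177.062 + 158.985 × 5 ≈ 971.985 ms.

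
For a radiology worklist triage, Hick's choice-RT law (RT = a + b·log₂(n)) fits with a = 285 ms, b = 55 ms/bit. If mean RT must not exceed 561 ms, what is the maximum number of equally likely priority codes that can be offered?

32

Set 285 + 55·log₂ n ≤ 561 → log₂ n ≤ (561 − 285)/55 = 5.0182.
So n ≤ 2^5.0182 = 32.406; the largest integer n is 32.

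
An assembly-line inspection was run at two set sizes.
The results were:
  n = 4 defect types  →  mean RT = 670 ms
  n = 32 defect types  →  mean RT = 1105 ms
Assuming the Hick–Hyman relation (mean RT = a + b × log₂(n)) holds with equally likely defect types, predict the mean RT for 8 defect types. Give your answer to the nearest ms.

Fit slope and intercept:
  b = (1105 − 670) / (log₂ 32 − log₂ 4) = 435 / (5 − 2) = 145 ms/bit
  a = 670 − 145 × 2 = 380 ms
Then RT(8) = 380 + 145 × log₂ 8 = 380 + 145 × 3 ≈ 815.000 ms.

815 ms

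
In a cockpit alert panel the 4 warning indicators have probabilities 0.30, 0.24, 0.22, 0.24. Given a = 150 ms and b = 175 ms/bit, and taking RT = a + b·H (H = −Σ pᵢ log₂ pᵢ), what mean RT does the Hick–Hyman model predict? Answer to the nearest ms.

H = 0.30·log₂(1/0.30) + 0.24·log₂(1/0.24) + 0.22·log₂(1/0.22) + 0.24·log₂(1/0.24) = 1.9899 bits.
RT = 150 + 175 × 1.9899 = 498.24 ms.

498 ms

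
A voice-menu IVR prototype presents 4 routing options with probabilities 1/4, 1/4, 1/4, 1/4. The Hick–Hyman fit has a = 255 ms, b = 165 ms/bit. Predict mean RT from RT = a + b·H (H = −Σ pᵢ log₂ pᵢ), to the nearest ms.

Each term −pᵢ log₂ pᵢ: 0.25·2 + 0.25·2 + 0.25·2 + 0.25·2; summed, H = 2.000 bits.
Mean RT = a + bH = 255 + 165·2.000 = 585.00 ms.

585 ms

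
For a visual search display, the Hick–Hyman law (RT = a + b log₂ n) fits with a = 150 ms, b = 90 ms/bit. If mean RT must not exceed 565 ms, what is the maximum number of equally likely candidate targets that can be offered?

90·log₂ n ≤ 565 − 150 = 415, giving log₂ n ≤ 4.6111 and n ≤ 24.439. The largest whole number is 24.

24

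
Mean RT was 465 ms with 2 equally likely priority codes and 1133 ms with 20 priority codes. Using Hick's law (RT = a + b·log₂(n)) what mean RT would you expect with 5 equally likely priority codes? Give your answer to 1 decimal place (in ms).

With log₂ n on the abscissa the relation is linear; from the two conditions:
  b = (1133 − 465) / (log₂ 20 − log₂ 2) = 668 / (4.3219 − 1) = 201.088 ms/bit
  a = 465 − 201.088 × 1 = 263.912 ms
Then RT(5) = 263.912 + 201.088 × log₂ 5 = 263.912 + 201.088 × 2.3219 ≈ 730.824 ms.

730.8 ms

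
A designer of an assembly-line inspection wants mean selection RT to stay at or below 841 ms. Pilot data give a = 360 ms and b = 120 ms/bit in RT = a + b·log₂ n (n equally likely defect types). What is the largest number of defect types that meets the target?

Set 360 + 120·log₂ n ≤ 841 → log₂ n ≤ (841 − 360)/120 = 4.0083.
So n ≤ 2^4.0083 = 16.093; the largest integer n is 16.

16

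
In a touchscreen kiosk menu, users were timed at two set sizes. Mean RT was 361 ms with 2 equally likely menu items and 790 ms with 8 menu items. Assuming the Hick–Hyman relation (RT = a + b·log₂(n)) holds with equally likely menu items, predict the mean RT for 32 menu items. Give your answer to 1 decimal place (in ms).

With log₂ n on the abscissa the relation is linear; from the two conditions:
  b = (790 − 361) / (log₂ 8 − log₂ 2) = 429 / (3 − 1) = 214.500 ms/bit
  a = 361 − 214.500 × 1 = 146.500 ms
Then RT(32) = 146.500 + 214.500 × log₂ 32 = 146.500 + 214.500 × 5 ≈ 1219.000 ms.

1219.0 ms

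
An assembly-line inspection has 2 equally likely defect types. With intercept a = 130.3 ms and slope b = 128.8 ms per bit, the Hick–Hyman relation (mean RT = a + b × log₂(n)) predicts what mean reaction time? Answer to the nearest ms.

259 ms

log₂(2) = 1 bits, so RT = 130.3 + 128.8 × 1 ≈ 259.100 ms.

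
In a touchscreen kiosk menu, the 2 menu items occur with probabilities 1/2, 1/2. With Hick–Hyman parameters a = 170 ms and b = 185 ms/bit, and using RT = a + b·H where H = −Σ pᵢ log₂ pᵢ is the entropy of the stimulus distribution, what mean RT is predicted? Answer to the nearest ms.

Each term −pᵢ log₂ pᵢ: 0.5·1 + 0.5·1; summed, H = 1.000 bits.
Mean RT = a + bH = 170 + 185·1.000 = 355.00 ms.

355 ms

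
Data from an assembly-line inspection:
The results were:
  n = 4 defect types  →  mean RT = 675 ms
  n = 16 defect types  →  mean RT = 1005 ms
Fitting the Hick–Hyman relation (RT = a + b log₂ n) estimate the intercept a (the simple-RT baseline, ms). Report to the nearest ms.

345 ms

The slope on a log₂ axis is (1005 − 675) / (4 − 2) = 165 ms/bit.
a = RT₁ − b·log₂ n₁ = 675 − 165 × 2 = 345.000 ms.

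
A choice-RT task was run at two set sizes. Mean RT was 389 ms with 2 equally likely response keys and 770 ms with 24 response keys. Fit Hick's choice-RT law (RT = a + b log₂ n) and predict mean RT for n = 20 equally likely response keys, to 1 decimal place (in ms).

RT is linear in log₂ n, so two points fix the line:
  b = (770 − 389) / (log₂ 24 − log₂ 2) = 381 / (4.5850 − 1) = 106.277 ms/bit
  a = 389 − 106.277 × 1 = 282.723 ms
Then RT(20) = 282.723 + 106.277 × log₂ 20 = 282.723 + 106.277 × 4.3219 ≈ 742.045 ms.

742.0 ms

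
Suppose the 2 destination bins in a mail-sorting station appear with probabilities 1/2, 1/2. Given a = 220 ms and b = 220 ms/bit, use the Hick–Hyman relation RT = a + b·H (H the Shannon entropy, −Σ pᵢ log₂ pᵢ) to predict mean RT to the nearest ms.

440 ms

H = −Σ pᵢ log₂ pᵢ = 0.5·1 + 0.5·1 = 1.000 bits.
RT = 220 + 220 × 1.000 = 440.00 ms.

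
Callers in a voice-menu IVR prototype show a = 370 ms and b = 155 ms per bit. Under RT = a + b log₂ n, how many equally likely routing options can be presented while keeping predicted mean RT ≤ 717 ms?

Information budget: (717 − 370)/155 = 2.2387 bits, so n ≤ 2^2.2387 = 4.720 → at most 4.

4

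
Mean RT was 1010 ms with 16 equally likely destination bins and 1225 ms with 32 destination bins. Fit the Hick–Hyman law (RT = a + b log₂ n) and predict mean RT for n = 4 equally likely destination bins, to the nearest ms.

580 ms

RT is linear in log₂ n, so two points fix the line:
  b = (1225 − 1010) / (log₂ 32 − log₂ 16) = 215 / (5 − 4) = 215 ms/bit
  a = 1010 − 215 × 4 = 150 ms
Then RT(4) = 150 + 215 × log₂ 4 = 150 + 215 × 2 ≈ 580.000 ms.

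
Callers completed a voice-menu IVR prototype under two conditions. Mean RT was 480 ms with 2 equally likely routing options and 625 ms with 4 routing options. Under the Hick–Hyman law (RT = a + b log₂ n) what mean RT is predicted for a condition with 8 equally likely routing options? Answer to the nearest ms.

RT is linear in log₂ n, so two points fix the line:
  b = (625 − 480) / (log₂ 4 − log₂ 2) = 145 / (2 − 1) = 145 ms/bit
  a = 480 − 145 × 1 = 335 ms
Then RT(8) = 335 + 145 × log₂ 8 = 335 + 145 × 3 ≈ 770.000 ms.

770 ms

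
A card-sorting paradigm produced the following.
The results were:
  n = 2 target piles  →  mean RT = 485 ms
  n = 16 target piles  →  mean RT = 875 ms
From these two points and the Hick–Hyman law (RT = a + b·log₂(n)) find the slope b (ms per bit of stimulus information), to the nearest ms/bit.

130 ms/bit

b = (RT₂ − RT₁)/(log₂ n₂ − log₂ n₁) = (875 − 485)/(4 − 1) = 130 ms/bit.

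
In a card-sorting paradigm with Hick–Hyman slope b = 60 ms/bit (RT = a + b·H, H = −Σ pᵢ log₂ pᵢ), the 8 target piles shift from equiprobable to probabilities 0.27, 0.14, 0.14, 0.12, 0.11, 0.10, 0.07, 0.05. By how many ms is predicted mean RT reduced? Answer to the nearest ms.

10 ms

The RT saving is b·ΔH. Equiprobable H₀ = log₂(8) = 3.0000 bits; with the given probabilities H = 2.8384 bits.
b·(H₀ − H) = 60 × (3.0000 − 2.8384) = 9.69 ms.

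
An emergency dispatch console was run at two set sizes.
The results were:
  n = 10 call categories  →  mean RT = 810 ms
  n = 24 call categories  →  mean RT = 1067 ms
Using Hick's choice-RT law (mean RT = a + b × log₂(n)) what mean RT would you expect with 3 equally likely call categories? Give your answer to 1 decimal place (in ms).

Solve the two-equation system in a and b:
  b = (1067 − 810) / (log₂ 24 − log₂ 10) = 257 / (4.5850 − 3.3219) = 203.478 ms/bit
  a = 810 − 203.478 × 3.3219 = 134.060 ms
Then RT(3) = 134.060 + 203.478 × log₂ 3 = 134.060 + 203.478 × 1.5850 ≈ 456.565 ms.

456.6 ms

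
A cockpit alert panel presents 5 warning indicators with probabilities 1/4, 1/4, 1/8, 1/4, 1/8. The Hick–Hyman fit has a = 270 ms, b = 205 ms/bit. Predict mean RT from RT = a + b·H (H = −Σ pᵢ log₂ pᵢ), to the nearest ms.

Each term −pᵢ log₂ pᵢ: 0.25·2 + 0.25·2 + 0.125·3 + 0.25·2 + 0.125·3; summed, H = 2.250 bits.
Mean RT = a + bH = 270 + 205·2.250 = 731.25 ms.

731 ms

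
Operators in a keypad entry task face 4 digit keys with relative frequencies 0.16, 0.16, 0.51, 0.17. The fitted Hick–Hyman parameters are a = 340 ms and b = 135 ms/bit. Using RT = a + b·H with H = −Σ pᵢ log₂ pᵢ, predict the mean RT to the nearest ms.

580 ms

Entropy contributions −pᵢ log₂ pᵢ: 0.4230, 0.4230, 0.4954, 0.4346; sum H = 1.7761 bits.
RT = a + bH = 340 + 135·1.7761 = 579.77 ms.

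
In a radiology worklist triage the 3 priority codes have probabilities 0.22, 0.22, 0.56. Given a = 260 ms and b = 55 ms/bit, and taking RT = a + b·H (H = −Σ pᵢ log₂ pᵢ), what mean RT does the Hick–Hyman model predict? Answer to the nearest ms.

Entropy contributions −pᵢ log₂ pᵢ: 0.4806, 0.4806, 0.4684; sum H = 1.4296 bits.
RT = a + bH = 260 + 55·1.4296 = 338.63 ms.

339 ms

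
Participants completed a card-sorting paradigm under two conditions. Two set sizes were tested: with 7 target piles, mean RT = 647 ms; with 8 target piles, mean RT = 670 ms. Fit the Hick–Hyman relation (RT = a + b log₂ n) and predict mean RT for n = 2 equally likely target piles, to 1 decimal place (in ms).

Solve the two-equation system in a and b:
  b = (670 − 647) / (log₂ 8 − log₂ 7) = 23 / (3 − 2.8074) = 119.391 ms/bit
  a = 647 − 119.391 × 2.8074 = 311.828 ms
Then RT(2) = 311.828 + 119.391 × log₂ 2 = 311.828 + 119.391 × 1 ≈ 431.219 ms.

431.2 ms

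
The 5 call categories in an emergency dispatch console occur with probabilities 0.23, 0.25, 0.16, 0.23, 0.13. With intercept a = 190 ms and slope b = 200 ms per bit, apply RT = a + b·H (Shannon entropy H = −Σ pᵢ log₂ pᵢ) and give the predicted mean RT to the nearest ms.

646 ms

H = 0.23·log₂(1/0.23) + 0.25·log₂(1/0.25) + 0.16·log₂(1/0.16) + 0.23·log₂(1/0.23) + 0.13·log₂(1/0.13) = 2.2810 bits.
RT = 190 + 200 × 2.2810 = 646.20 ms.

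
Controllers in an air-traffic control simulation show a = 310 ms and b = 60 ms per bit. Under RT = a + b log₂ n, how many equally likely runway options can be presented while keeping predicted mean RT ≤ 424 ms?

3

Set 310 + 60·log₂ n ≤ 424 → log₂ n ≤ (424 − 310)/60 = 1.9000.
So n ≤ 2^1.9000 = 3.732; the largest integer n is 3.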